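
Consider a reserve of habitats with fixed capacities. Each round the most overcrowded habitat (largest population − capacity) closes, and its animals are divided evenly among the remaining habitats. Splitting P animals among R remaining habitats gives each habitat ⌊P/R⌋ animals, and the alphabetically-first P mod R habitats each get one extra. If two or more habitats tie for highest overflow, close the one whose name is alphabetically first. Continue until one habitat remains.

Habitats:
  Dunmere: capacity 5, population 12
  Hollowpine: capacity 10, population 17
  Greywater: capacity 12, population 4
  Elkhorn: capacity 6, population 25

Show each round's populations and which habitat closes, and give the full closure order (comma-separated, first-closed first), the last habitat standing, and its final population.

Round 1: Dunmere=12 Elkhorn=25 Greywater=4 Hollowpine=17 → close Elkhorn (overflow 19)
  25÷3 = 8 each, +1 to first 1
Round 2: Dunmere=21 Greywater=12 Hollowpine=25 → close Dunmere (overflow 16)
  21÷2 = 10 each, +1 to first 1
Round 3: Greywater=23 Hollowpine=35 → close Hollowpine (overflow 25)
  35÷1 = 35 each, +1 to first 0

Closure order: Elkhorn, Dunmere, Hollowpine
Last habitat: Greywater with 58 animals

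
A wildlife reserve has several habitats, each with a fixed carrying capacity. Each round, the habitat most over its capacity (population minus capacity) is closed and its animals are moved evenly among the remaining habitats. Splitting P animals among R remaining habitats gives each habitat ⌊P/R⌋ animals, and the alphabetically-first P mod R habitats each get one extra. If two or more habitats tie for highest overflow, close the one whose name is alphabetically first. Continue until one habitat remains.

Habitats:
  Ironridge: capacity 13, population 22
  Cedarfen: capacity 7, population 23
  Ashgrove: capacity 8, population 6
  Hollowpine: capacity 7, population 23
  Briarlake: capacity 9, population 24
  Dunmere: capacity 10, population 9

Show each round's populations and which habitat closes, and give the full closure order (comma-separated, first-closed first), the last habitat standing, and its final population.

Closure order: Cedarfen, Briarlake, Hollowpine, Ironridge, Ashgrove
Last habitat: Dunmere with 107 animals

Round 1: Ashgrove=6 Briarlake=24 Cedarfen=23 Dunmere=9 Hollowpine=23 Ironridge=22 → close Cedarfen (overflow 16)
  23÷5 = 4 each, +1 to first 3
Round 2: Ashgrove=11 Briarlake=29 Dunmere=14 Hollowpine=27 Ironridge=26 → close Briarlake (overflow 20)
  29÷4 = 7 each, +1 to first 1
Round 3: Ashgrove=19 Dunmere=21 Hollowpine=34 Ironridge=33 → close Hollowpine (overflow 27)
  34÷3 = 11 each, +1 to first 1
Round 4: Ashgrove=31 Dunmere=32 Ironridge=44 → close Ironridge (overflow 31)
  44÷2 = 22 each, +1 to first 0
Round 5: Ashgrove=53 Dunmere=54 → close Ashgrove (overflow 45)
  53÷1 = 53 each, +1 to first 0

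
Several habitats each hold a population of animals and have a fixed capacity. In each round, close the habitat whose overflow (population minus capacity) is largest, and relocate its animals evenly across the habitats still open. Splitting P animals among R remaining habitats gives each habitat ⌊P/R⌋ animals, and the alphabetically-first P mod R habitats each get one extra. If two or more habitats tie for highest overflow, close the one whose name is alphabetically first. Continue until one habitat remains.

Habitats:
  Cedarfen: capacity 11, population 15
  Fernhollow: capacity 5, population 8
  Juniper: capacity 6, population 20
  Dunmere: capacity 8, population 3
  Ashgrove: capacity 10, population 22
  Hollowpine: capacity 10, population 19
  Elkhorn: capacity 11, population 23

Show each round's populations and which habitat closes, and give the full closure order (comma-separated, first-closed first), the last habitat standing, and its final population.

Closure order: Juniper, Ashgrove, Elkhorn, Hollowpine, Cedarfen, Fernhollow
Last habitat: Dunmere with 110 animals

Round 1: Ashgrove=22 Cedarfen=15 Dunmere=3 Elkhorn=23 Fernhollow=8 Hollowpine=19 Juniper=20 → close Juniper (overflow 14)
  20÷6 = 3 each, +1 to first 2
Round 2: Ashgrove=26 Cedarfen=19 Dunmere=6 Elkhorn=26 Fernhollow=11 Hollowpine=22 → close Ashgrove (overflow 16)
  26÷5 = 5 each, +1 to first 1
Round 3: Cedarfen=25 Dunmere=11 Elkhorn=31 Fernhollow=16 Hollowpine=27 → close Elkhorn (overflow 20)
  31÷4 = 7 each, +1 to first 3
Round 4: Cedarfen=33 Dunmere=19 Fernhollow=24 Hollowpine=34 → close Hollowpine (overflow 24)
  34÷3 = 11 each, +1 to first 1
Round 5: Cedarfen=45 Dunmere=30 Fernhollow=35 → close Cedarfen (overflow 34)
  45÷2 = 22 each, +1 to first 1
Round 6: Dunmere=53 Fernhollow=57 → close Fernhollow (overflow 52)
  57÷1 = 57 each, +1 to first 0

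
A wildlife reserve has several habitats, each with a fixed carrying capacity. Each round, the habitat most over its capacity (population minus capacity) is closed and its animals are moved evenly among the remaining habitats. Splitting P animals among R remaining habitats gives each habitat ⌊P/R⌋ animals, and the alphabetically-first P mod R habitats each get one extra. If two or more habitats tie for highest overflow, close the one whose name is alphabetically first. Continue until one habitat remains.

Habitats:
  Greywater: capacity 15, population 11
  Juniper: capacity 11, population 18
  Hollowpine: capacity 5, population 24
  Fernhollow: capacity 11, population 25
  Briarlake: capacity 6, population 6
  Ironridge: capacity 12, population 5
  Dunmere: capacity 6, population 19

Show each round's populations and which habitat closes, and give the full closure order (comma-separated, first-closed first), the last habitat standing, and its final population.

Round 1: Briarlake=6 Dunmere=19 Fernhollow=25 Greywater=11 Hollowpine=24 Ironridge=5 Juniper=18 → close Hollowpine (overflow 19)
  24÷6 = 4 each, +1 to first 0
Round 2: Briarlake=10 Dunmere=23 Fernhollow=29 Greywater=15 Ironridge=9 Juniper=22 → close Fernhollow (overflow 18)
  29÷5 = 5 each, +1 to first 4
Round 3: Briarlake=16 Dunmere=29 Greywater=21 Ironridge=15 Juniper=27 → close Dunmere (overflow 23)
  29÷4 = 7 each, +1 to first 1
Round 4: Briarlake=24 Greywater=28 Ironridge=22 Juniper=34 → close Juniper (overflow 23)
  34÷3 = 11 each, +1 to first 1
Round 5: Briarlake=36 Greywater=39 Ironridge=33 → close Briarlake (overflow 30)
  36÷2 = 18 each, +1 to first 0
Round 6: Greywater=57 Ironridge=51 → close Greywater (overflow 42)
  57÷1 = 57 each, +1 to first 0

Closure order: Hollowpine, Fernhollow, Dunmere, Juniper, Briarlake, Greywater
Last habitat: Ironridge with 108 animals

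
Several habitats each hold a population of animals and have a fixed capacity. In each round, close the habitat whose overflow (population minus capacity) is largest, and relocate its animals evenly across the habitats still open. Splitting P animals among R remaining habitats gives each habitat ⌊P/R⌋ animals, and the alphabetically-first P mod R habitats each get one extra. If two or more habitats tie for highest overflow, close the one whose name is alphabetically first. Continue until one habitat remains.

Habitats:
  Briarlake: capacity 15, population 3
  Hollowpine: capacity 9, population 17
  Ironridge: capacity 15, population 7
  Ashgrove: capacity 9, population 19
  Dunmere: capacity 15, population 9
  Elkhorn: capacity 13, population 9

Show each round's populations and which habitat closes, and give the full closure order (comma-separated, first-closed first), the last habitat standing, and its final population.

Closure order: Ashgrove, Hollowpine, Elkhorn, Dunmere, Ironridge
Last habitat: Briarlake with 64 animals

Round 1: Ashgrove=19 Briarlake=3 Dunmere=9 Elkhorn=9 Hollowpine=17 Ironridge=7 → close Ashgrove (overflow 10)
  19÷5 = 3 each, +1 to first 4
Round 2: Briarlake=7 Dunmere=13 Elkhorn=13 Hollowpine=21 Ironridge=10 → close Hollowpine (overflow 12)
  21÷4 = 5 each, +1 to first 1
Round 3: Briarlake=13 Dunmere=18 Elkhorn=18 Ironridge=15 → close Elkhorn (overflow 5)
  18÷3 = 6 each, +1 to first 0
Round 4: Briarlake=19 Dunmere=24 Ironridge=21 → close Dunmere (overflow 9)
  24÷2 = 12 each, +1 to first 0
Round 5: Briarlake=31 Ironridge=33 → close Ironridge (overflow 18)
  33÷1 = 33 each, +1 to first 0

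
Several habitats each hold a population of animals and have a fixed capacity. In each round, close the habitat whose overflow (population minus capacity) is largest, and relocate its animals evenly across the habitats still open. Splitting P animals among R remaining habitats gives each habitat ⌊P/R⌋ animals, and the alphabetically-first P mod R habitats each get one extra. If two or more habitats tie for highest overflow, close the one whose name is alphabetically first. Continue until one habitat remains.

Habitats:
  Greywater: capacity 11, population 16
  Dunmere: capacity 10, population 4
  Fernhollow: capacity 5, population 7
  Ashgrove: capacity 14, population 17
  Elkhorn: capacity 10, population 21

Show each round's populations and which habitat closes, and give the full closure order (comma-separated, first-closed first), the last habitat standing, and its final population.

Closure order: Elkhorn, Greywater, Ashgrove, Fernhollow
Last habitat: Dunmere with 65 animals

Round 1: Ashgrove=17 Dunmere=4 Elkhorn=21 Fernhollow=7 Greywater=16 → close Elkhorn (overflow 11)
  21÷4 = 5 each, +1 to first 1
Round 2: Ashgrove=23 Dunmere=9 Fernhollow=12 Greywater=21 → close Greywater (overflow 10)
  21÷3 = 7 each, +1 to first 0
Round 3: Ashgrove=30 Dunmere=16 Fernhollow=19 → close Ashgrove (overflow 16)
  30÷2 = 15 each, +1 to first 0
Round 4: Dunmere=31 Fernhollow=34 → close Fernhollow (overflow 29)
  34÷1 = 34 each, +1 to first 0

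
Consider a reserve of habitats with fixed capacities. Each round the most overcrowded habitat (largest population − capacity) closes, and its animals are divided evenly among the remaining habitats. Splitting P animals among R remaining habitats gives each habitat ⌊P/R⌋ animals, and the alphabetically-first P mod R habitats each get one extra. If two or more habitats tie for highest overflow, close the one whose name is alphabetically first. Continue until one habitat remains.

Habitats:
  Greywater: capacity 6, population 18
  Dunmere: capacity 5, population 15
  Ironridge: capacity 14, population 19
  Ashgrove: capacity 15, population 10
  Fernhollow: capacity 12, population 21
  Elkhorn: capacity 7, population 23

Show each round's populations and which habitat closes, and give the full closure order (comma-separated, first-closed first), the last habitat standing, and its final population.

Closure order: Elkhorn, Greywater, Dunmere, Fernhollow, Ironridge
Last habitat: Ashgrove with 106 animals

Round 1: Ashgrove=10 Dunmere=15 Elkhorn=23 Fernhollow=21 Greywater=18 Ironridge=19 → close Elkhorn (overflow 16)
  23÷5 = 4 each, +1 to first 3
Round 2: Ashgrove=15 Dunmere=20 Fernhollow=26 Greywater=22 Ironridge=23 → close Greywater (overflow 16)
  22÷4 = 5 each, +1 to first 2
Round 3: Ashgrove=21 Dunmere=26 Fernhollow=31 Ironridge=28 → close Dunmere (overflow 21)
  26÷3 = 8 each, +1 to first 2
Round 4: Ashgrove=30 Fernhollow=40 Ironridge=36 → close Fernhollow (overflow 28)
  40÷2 = 20 each, +1 to first 0
Round 5: Ashgrove=50 Ironridge=56 → close Ironridge (overflow 42)
  56÷1 = 56 each, +1 to first 0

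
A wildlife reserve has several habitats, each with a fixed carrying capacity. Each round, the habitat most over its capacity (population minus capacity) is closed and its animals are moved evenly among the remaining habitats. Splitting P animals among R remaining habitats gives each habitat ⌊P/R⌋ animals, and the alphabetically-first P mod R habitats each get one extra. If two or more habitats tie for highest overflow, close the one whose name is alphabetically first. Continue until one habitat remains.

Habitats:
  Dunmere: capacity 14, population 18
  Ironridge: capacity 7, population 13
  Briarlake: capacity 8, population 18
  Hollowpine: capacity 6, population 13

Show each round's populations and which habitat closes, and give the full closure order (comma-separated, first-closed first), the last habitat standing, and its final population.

Closure order: Briarlake, Hollowpine, Ironridge
Last habitat: Dunmere with 62 animals

Round 1: Briarlake=18 Dunmere=18 Hollowpine=13 Ironridge=13 → close Briarlake (overflow 10)
  18÷3 = 6 each, +1 to first 0
Round 2: Dunmere=24 Hollowpine=19 Ironridge=19 → close Hollowpine (overflow 13)
  19÷2 = 9 each, +1 to first 1
Round 3: Dunmere=34 Ironridge=28 → close Ironridge (overflow 21)
  28÷1 = 28 each, +1 to first 0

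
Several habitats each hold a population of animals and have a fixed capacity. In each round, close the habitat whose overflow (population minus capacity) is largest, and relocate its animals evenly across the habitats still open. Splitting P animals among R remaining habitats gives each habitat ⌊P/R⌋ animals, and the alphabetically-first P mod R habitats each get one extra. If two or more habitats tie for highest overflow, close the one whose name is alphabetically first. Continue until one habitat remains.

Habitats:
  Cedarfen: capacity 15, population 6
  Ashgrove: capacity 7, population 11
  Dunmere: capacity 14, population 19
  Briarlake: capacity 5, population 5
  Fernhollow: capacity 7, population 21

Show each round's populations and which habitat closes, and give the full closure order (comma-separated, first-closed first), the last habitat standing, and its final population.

Closure order: Fernhollow, Ashgrove, Dunmere, Briarlake
Last habitat: Cedarfen with 62 animals

Round 1: Ashgrove=11 Briarlake=5 Cedarfen=6 Dunmere=19 Fernhollow=21 → close Fernhollow (overflow 14)
  21÷4 = 5 each, +1 to first 1
Round 2: Ashgrove=17 Briarlake=10 Cedarfen=11 Dunmere=24 → close Ashgrove (overflow 10)
  17÷3 = 5 each, +1 to first 2
Round 3: Briarlake=16 Cedarfen=17 Dunmere=29 → close Dunmere (overflow 15)
  29÷2 = 14 each, +1 to first 1
Round 4: Briarlake=31 Cedarfen=31 → close Briarlake (overflow 26)
  31÷1 = 31 each, +1 to first 0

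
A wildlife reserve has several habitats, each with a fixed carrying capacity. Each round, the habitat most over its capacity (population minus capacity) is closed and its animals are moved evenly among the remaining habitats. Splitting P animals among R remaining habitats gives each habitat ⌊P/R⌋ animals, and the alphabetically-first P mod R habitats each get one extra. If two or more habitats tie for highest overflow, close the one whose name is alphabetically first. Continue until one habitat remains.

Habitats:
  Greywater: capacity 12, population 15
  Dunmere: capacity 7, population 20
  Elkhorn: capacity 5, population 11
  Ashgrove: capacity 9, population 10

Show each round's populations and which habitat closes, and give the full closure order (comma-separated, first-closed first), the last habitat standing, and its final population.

Closure order: Dunmere, Elkhorn, Greywater
Last habitat: Ashgrove with 56 animals

Round 1: Ashgrove=10 Dunmere=20 Elkhorn=11 Greywater=15 → close Dunmere (overflow 13)
  20÷3 = 6 each, +1 to first 2
Round 2: Ashgrove=17 Elkhorn=18 Greywater=21 → close Elkhorn (overflow 13)
  18÷2 = 9 each, +1 to first 0
Round 3: Ashgrove=26 Greywater=30 → close Greywater (overflow 18)
  30÷1 = 30 each, +1 to first 0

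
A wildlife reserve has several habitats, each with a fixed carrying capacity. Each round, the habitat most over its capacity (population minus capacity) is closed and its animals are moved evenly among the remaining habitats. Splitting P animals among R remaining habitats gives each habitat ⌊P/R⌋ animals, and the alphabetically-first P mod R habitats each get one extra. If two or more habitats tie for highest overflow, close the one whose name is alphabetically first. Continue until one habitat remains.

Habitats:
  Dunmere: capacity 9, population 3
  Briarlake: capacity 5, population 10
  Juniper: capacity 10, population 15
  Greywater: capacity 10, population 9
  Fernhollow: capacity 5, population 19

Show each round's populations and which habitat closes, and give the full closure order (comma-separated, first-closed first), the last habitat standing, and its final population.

Round 1: Briarlake=10 Dunmere=3 Fernhollow=19 Greywater=9 Juniper=15 → close Fernhollow (overflow 14)
  19÷4 = 4 each, +1 to first 3
Round 2: Briarlake=15 Dunmere=8 Greywater=14 Juniper=19 → close Briarlake (overflow 10)
  15÷3 = 5 each, +1 to first 0
Round 3: Dunmere=13 Greywater=19 Juniper=24 → close Juniper (overflow 14)
  24÷2 = 12 each, +1 to first 0
Round 4: Dunmere=25 Greywater=31 → close Greywater (overflow 21)
  31÷1 = 31 each, +1 to first 0

Closure order: Fernhollow, Briarlake, Juniper, Greywater
Last habitat: Dunmere with 56 animals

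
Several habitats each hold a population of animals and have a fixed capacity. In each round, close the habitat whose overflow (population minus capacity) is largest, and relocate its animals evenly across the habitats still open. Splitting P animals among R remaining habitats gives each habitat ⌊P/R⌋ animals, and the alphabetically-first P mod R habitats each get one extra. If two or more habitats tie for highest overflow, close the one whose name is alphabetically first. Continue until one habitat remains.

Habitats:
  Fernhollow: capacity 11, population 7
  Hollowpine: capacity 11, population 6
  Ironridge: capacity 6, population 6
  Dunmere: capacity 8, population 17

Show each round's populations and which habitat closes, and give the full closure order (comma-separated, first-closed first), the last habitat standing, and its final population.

Closure order: Dunmere, Ironridge, Fernhollow
Last habitat: Hollowpine with 36 animals

Round 1: Dunmere=17 Fernhollow=7 Hollowpine=6 Ironridge=6 → close Dunmere (overflow 9)
  17÷3 = 5 each, +1 to first 2
Round 2: Fernhollow=13 Hollowpine=12 Ironridge=11 → close Ironridge (overflow 5)
  11÷2 = 5 each, +1 to first 1
Round 3: Fernhollow=19 Hollowpine=17 → close Fernhollow (overflow 8)
  19÷1 = 19 each, +1 to first 0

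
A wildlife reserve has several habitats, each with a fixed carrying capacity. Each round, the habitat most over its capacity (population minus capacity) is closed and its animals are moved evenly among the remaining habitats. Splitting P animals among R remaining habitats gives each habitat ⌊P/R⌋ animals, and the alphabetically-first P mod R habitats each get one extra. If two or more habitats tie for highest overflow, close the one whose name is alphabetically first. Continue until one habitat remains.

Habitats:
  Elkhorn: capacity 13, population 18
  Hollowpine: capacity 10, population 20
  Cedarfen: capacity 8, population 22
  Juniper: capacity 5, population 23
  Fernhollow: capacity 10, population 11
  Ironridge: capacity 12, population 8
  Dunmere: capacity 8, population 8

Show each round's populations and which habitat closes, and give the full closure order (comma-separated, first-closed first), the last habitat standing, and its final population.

Closure order: Juniper, Cedarfen, Hollowpine, Elkhorn, Dunmere, Fernhollow
Last habitat: Ironridge with 110 animals

Round 1: Cedarfen=22 Dunmere=8 Elkhorn=18 Fernhollow=11 Hollowpine=20 Ironridge=8 Juniper=23 → close Juniper (overflow 18)
  23÷6 = 3 each, +1 to first 5
Round 2: Cedarfen=26 Dunmere=12 Elkhorn=22 Fernhollow=15 Hollowpine=24 Ironridge=11 → close Cedarfen (overflow 18)
  26÷5 = 5 each, +1 to first 1
Round 3: Dunmere=18 Elkhorn=27 Fernhollow=20 Hollowpine=29 Ironridge=16 → close Hollowpine (overflow 19)
  29÷4 = 7 each, +1 to first 1
Round 4: Dunmere=26 Elkhorn=34 Fernhollow=27 Ironridge=23 → close Elkhorn (overflow 21)
  34÷3 = 11 each, +1 to first 1
Round 5: Dunmere=38 Fernhollow=38 Ironridge=34 → close Dunmere (overflow 30)
  38÷2 = 19 each, +1 to first 0
Round 6: Fernhollow=57 Ironridge=53 → close Fernhollow (overflow 47)
  57÷1 = 57 each, +1 to first 0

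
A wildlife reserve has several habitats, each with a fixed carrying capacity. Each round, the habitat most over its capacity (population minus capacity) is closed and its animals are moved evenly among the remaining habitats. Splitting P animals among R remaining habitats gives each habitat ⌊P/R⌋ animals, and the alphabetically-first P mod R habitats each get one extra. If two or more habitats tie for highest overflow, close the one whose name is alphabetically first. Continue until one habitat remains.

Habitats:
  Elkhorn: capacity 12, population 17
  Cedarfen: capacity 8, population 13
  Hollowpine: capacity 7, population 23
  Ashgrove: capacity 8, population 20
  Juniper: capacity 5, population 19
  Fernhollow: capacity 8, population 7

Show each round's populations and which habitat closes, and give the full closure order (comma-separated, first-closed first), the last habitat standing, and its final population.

Round 1: Ashgrove=20 Cedarfen=13 Elkhorn=17 Fernhollow=7 Hollowpine=23 Juniper=19 → close Hollowpine (overflow 16)
  23÷5 = 4 each, +1 to first 3
Round 2: Ashgrove=25 Cedarfen=18 Elkhorn=22 Fernhollow=11 Juniper=23 → close Juniper (overflow 18)
  23÷4 = 5 each, +1 to first 3
Round 3: Ashgrove=31 Cedarfen=24 Elkhorn=28 Fernhollow=16 → close Ashgrove (overflow 23)
  31÷3 = 10 each, +1 to first 1
Round 4: Cedarfen=35 Elkhorn=38 Fernhollow=26 → close Cedarfen (overflow 27)
  35÷2 = 17 each, +1 to first 1
Round 5: Elkhorn=56 Fernhollow=43 → close Elkhorn (overflow 44)
  56÷1 = 56 each, +1 to first 0

Closure order: Hollowpine, Juniper, Ashgrove, Cedarfen, Elkhorn
Last habitat: Fernhollow with 99 animals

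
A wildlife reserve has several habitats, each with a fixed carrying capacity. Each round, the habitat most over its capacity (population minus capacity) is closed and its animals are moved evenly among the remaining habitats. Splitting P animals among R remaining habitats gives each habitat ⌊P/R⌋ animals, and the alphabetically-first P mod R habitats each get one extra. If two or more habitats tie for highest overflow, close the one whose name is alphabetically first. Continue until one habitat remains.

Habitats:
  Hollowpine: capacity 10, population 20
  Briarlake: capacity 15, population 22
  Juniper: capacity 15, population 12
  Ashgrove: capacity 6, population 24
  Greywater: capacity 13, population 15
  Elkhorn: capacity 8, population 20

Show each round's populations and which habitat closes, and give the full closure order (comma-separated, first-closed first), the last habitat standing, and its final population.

Round 1: Ashgrove=24 Briarlake=22 Elkhorn=20 Greywater=15 Hollowpine=20 Juniper=12 → close Ashgrove (overflow 18)
  24÷5 = 4 each, +1 to first 4
Round 2: Briarlake=27 Elkhorn=25 Greywater=20 Hollowpine=25 Juniper=16 → close Elkhorn (overflow 17)
  25÷4 = 6 each, +1 to first 1
Round 3: Briarlake=34 Greywater=26 Hollowpine=31 Juniper=22 → close Hollowpine (overflow 21)
  31÷3 = 10 each, +1 to first 1
Round 4: Briarlake=45 Greywater=36 Juniper=32 → close Briarlake (overflow 30)
  45÷2 = 22 each, +1 to first 1
Round 5: Greywater=59 Juniper=54 → close Greywater (overflow 46)
  59÷1 = 59 each, +1 to first 0

Closure order: Ashgrove, Elkhorn, Hollowpine, Briarlake, Greywater
Last habitat: Juniper with 113 animals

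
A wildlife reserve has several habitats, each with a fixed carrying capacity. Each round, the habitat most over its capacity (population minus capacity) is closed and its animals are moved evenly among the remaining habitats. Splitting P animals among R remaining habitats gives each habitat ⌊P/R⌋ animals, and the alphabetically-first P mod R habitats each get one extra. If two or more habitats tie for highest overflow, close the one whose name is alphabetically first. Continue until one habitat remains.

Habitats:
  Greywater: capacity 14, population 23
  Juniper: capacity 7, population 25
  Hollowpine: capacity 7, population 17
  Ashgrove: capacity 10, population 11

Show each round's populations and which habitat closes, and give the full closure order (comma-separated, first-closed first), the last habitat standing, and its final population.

Round 1: Ashgrove=11 Greywater=23 Hollowpine=17 Juniper=25 → close Juniper (overflow 18)
  25÷3 = 8 each, +1 to first 1
Round 2: Ashgrove=20 Greywater=31 Hollowpine=25 → close Hollowpine (overflow 18)
  25÷2 = 12 each, +1 to first 1
Round 3: Ashgrove=33 Greywater=43 → close Greywater (overflow 29)
  43÷1 = 43 each, +1 to first 0

Closure order: Juniper, Hollowpine, Greywater
Last habitat: Ashgrove with 76 animals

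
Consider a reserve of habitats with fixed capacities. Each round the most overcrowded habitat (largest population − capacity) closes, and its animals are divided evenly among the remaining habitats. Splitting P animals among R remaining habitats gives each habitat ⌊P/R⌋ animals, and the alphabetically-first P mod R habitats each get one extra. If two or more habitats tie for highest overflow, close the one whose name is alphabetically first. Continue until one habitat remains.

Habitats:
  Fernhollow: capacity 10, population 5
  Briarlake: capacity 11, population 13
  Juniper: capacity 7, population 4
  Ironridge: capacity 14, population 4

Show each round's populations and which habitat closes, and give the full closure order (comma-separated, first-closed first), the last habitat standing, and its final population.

Round 1: Briarlake=13 Fernhollow=5 Ironridge=4 Juniper=4 → close Briarlake (overflow 2)
  13÷3 = 4 each, +1 to first 1
Round 2: Fernhollow=10 Ironridge=8 Juniper=8 → close Juniper (overflow 1)
  8÷2 = 4 each, +1 to first 0
Round 3: Fernhollow=14 Ironridge=12 → close Fernhollow (overflow 4)
  14÷1 = 14 each, +1 to first 0

Closure order: Briarlake, Juniper, Fernhollow
Last habitat: Ironridge with 26 animals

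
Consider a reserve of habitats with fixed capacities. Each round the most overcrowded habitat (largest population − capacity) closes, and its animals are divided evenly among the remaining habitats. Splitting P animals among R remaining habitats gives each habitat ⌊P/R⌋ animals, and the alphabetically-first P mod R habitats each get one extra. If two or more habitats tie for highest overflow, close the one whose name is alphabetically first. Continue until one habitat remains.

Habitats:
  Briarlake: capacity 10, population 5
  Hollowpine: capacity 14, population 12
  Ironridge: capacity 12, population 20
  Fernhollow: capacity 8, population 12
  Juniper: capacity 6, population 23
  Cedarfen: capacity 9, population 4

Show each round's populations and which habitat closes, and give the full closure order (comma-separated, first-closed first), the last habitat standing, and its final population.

Round 1: Briarlake=5 Cedarfen=4 Fernhollow=12 Hollowpine=12 Ironridge=20 Juniper=23 → close Juniper (overflow 17)
  23÷5 = 4 each, +1 to first 3
Round 2: Briarlake=10 Cedarfen=9 Fernhollow=17 Hollowpine=16 Ironridge=24 → close Ironridge (overflow 12)
  24÷4 = 6 each, +1 to first 0
Round 3: Briarlake=16 Cedarfen=15 Fernhollow=23 Hollowpine=22 → close Fernhollow (overflow 15)
  23÷3 = 7 each, +1 to first 2
Round 4: Briarlake=24 Cedarfen=23 Hollowpine=29 → close Hollowpine (overflow 15)
  29÷2 = 14 each, +1 to first 1
Round 5: Briarlake=39 Cedarfen=37 → close Briarlake (overflow 29)
  39÷1 = 39 each, +1 to first 0

Closure order: Juniper, Ironridge, Fernhollow, Hollowpine, Briarlake
Last habitat: Cedarfen with 76 animals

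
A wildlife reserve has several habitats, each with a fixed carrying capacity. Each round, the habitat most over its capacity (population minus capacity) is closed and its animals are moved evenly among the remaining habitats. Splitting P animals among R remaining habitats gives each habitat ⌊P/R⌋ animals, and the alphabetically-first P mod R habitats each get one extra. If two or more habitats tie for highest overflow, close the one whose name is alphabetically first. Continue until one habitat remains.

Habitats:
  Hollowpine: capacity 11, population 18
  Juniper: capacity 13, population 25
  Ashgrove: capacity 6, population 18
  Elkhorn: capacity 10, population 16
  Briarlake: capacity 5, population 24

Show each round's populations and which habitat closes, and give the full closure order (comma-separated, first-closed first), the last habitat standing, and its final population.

Closure order: Briarlake, Ashgrove, Juniper, Elkhorn
Last habitat: Hollowpine with 101 animals

Round 1: Ashgrove=18 Briarlake=24 Elkhorn=16 Hollowpine=18 Juniper=25 → close Briarlake (overflow 19)
  24÷4 = 6 each, +1 to first 0
Round 2: Ashgrove=24 Elkhorn=22 Hollowpine=24 Juniper=31 → close Ashgrove (overflow 18)
  24÷3 = 8 each, +1 to first 0
Round 3: Elkhorn=30 Hollowpine=32 Juniper=39 → close Juniper (overflow 26)
  39÷2 = 19 each, +1 to first 1
Round 4: Elkhorn=50 Hollowpine=51 → close Elkhorn (overflow 40)
  50÷1 = 50 each, +1 to first 0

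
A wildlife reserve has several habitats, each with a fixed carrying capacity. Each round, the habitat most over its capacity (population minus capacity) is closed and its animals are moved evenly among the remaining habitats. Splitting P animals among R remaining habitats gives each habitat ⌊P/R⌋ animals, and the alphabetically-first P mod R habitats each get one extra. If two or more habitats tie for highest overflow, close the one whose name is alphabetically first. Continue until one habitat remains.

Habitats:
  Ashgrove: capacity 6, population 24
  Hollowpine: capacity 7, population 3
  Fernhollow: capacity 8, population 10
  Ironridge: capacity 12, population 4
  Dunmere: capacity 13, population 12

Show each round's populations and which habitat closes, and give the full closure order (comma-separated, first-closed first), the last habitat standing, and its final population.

Round 1: Ashgrove=24 Dunmere=12 Fernhollow=10 Hollowpine=3 Ironridge=4 → close Ashgrove (overflow 18)
  24÷4 = 6 each, +1 to first 0
Round 2: Dunmere=18 Fernhollow=16 Hollowpine=9 Ironridge=10 → close Fernhollow (overflow 8)
  16÷3 = 5 each, +1 to first 1
Round 3: Dunmere=24 Hollowpine=14 Ironridge=15 → close Dunmere (overflow 11)
  24÷2 = 12 each, +1 to first 0
Round 4: Hollowpine=26 Ironridge=27 → close Hollowpine (overflow 19)
  26÷1 = 26 each, +1 to first 0

Closure order: Ashgrove, Fernhollow, Dunmere, Hollowpine
Last habitat: Ironridge with 53 animals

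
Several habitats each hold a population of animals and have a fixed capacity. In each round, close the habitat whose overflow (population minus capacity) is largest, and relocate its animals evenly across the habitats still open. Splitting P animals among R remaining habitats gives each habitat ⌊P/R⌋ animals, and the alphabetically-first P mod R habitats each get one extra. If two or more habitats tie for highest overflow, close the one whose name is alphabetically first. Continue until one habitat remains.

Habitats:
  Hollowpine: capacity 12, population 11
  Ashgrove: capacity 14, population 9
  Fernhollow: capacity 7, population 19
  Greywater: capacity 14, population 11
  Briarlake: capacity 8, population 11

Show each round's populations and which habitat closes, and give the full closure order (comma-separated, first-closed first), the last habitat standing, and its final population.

Round 1: Ashgrove=9 Briarlake=11 Fernhollow=19 Greywater=11 Hollowpine=11 → close Fernhollow (overflow 12)
  19÷4 = 4 each, +1 to first 3
Round 2: Ashgrove=14 Briarlake=16 Greywater=16 Hollowpine=15 → close Briarlake (overflow 8)
  16÷3 = 5 each, +1 to first 1
Round 3: Ashgrove=20 Greywater=21 Hollowpine=20 → close Hollowpine (overflow 8)
  20÷2 = 10 each, +1 to first 0
Round 4: Ashgrove=30 Greywater=31 → close Greywater (overflow 17)
  31÷1 = 31 each, +1 to first 0

Closure order: Fernhollow, Briarlake, Hollowpine, Greywater
Last habitat: Ashgrove with 61 animals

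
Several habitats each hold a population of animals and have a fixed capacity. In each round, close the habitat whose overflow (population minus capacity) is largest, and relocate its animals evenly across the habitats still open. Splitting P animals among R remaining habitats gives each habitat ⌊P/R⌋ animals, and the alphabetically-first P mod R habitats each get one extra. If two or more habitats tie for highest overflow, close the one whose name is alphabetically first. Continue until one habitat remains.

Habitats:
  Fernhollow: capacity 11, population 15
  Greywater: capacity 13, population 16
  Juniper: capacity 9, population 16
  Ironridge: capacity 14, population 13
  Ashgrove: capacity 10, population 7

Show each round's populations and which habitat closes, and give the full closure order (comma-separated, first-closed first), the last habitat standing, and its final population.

Closure order: Juniper, Fernhollow, Greywater, Ironridge
Last habitat: Ashgrove with 67 animals

Round 1: Ashgrove=7 Fernhollow=15 Greywater=16 Ironridge=13 Juniper=16 → close Juniper (overflow 7)
  16÷4 = 4 each, +1 to first 0
Round 2: Ashgrove=11 Fernhollow=19 Greywater=20 Ironridge=17 → close Fernhollow (overflow 8)
  19÷3 = 6 each, +1 to first 1
Round 3: Ashgrove=18 Greywater=26 Ironridge=23 → close Greywater (overflow 13)
  26÷2 = 13 each, +1 to first 0
Round 4: Ashgrove=31 Ironridge=36 → close Ironridge (overflow 22)
  36÷1 = 36 each, +1 to first 0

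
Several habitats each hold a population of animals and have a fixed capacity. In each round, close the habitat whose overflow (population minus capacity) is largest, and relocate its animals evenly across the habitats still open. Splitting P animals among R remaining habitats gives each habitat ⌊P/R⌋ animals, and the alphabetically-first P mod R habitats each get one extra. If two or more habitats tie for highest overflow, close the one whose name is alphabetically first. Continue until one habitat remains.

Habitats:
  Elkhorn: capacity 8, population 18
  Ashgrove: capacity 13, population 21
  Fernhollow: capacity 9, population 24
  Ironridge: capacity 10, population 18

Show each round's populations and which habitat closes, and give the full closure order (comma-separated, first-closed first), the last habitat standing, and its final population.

Closure order: Fernhollow, Elkhorn, Ashgrove
Last habitat: Ironridge with 81 animals

Round 1: Ashgrove=21 Elkhorn=18 Fernhollow=24 Ironridge=18 → close Fernhollow (overflow 15)
  24÷3 = 8 each, +1 to first 0
Round 2: Ashgrove=29 Elkhorn=26 Ironridge=26 → close Elkhorn (overflow 18)
  26÷2 = 13 each, +1 to first 0
Round 3: Ashgrove=42 Ironridge=39 → close Ashgrove (overflow 29)
  42÷1 = 42 each, +1 to first 0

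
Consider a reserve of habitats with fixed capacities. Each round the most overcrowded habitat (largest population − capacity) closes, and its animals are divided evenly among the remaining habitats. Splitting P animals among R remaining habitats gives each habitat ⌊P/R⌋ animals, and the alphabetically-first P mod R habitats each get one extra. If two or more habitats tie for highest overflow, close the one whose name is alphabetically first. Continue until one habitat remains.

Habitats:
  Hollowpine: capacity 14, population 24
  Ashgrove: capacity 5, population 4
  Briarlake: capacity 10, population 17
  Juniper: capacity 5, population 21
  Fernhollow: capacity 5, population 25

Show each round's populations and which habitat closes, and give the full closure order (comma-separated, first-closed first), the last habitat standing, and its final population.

Closure order: Fernhollow, Juniper, Hollowpine, Briarlake
Last habitat: Ashgrove with 91 animals

Round 1: Ashgrove=4 Briarlake=17 Fernhollow=25 Hollowpine=24 Juniper=21 → close Fernhollow (overflow 20)
  25÷4 = 6 each, +1 to first 1
Round 2: Ashgrove=11 Briarlake=23 Hollowpine=30 Juniper=27 → close Juniper (overflow 22)
  27÷3 = 9 each, +1 to first 0
Round 3: Ashgrove=20 Briarlake=32 Hollowpine=39 → close Hollowpine (overflow 25)
  39÷2 = 19 each, +1 to first 1
Round 4: Ashgrove=40 Briarlake=51 → close Briarlake (overflow 41)
  51÷1 = 51 each, +1 to first 0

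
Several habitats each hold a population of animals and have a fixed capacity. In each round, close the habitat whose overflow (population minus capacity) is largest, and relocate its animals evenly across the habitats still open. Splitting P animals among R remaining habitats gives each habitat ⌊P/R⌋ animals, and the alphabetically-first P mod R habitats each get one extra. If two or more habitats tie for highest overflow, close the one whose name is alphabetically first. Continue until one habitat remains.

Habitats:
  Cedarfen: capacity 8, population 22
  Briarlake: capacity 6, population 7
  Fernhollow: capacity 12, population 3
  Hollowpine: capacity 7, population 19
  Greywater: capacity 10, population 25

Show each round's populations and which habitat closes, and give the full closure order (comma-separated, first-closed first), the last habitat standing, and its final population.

Round 1: Briarlake=7 Cedarfen=22 Fernhollow=3 Greywater=25 Hollowpine=19 → close Greywater (overflow 15)
  25÷4 = 6 each, +1 to first 1
Round 2: Briarlake=14 Cedarfen=28 Fernhollow=9 Hollowpine=25 → close Cedarfen (overflow 20)
  28÷3 = 9 each, +1 to first 1
Round 3: Briarlake=24 Fernhollow=18 Hollowpine=34 → close Hollowpine (overflow 27)
  34÷2 = 17 each, +1 to first 0
Round 4: Briarlake=41 Fernhollow=35 → close Briarlake (overflow 35)
  41÷1 = 41 each, +1 to first 0

Closure order: Greywater, Cedarfen, Hollowpine, Briarlake
Last habitat: Fernhollow with 76 animals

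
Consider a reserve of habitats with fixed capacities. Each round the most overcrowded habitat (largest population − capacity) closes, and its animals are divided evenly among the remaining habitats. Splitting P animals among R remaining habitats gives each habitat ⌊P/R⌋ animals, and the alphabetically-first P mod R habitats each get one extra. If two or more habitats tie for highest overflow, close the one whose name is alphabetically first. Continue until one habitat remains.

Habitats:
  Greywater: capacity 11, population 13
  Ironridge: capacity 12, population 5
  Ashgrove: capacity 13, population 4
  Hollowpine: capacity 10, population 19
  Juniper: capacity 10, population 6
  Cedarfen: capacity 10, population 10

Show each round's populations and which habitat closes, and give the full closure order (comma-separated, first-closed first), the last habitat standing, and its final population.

Round 1: Ashgrove=4 Cedarfen=10 Greywater=13 Hollowpine=19 Ironridge=5 Juniper=6 → close Hollowpine (overflow 9)
  19÷5 = 3 each, +1 to first 4
Round 2: Ashgrove=8 Cedarfen=14 Greywater=17 Ironridge=9 Juniper=9 → close Greywater (overflow 6)
  17÷4 = 4 each, +1 to first 1
Round 3: Ashgrove=13 Cedarfen=18 Ironridge=13 Juniper=13 → close Cedarfen (overflow 8)
  18÷3 = 6 each, +1 to first 0
Round 4: Ashgrove=19 Ironridge=19 Juniper=19 → close Juniper (overflow 9)
  19÷2 = 9 each, +1 to first 1
Round 5: Ashgrove=29 Ironridge=28 → close Ashgrove (overflow 16)
  29÷1 = 29 each, +1 to first 0

Closure order: Hollowpine, Greywater, Cedarfen, Juniper, Ashgrove
Last habitat: Ironridge with 57 animals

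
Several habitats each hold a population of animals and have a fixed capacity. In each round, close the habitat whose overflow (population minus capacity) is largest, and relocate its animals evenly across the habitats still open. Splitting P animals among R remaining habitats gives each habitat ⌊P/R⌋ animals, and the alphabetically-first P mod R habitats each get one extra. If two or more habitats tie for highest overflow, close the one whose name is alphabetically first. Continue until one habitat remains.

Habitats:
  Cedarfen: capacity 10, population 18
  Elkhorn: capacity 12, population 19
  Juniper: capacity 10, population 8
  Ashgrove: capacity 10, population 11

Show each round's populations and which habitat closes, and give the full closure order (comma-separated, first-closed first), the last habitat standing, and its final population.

Round 1: Ashgrove=11 Cedarfen=18 Elkhorn=19 Juniper=8 → close Cedarfen (overflow 8)
  18÷3 = 6 each, +1 to first 0
Round 2: Ashgrove=17 Elkhorn=25 Juniper=14 → close Elkhorn (overflow 13)
  25÷2 = 12 each, +1 to first 1
Round 3: Ashgrove=30 Juniper=26 → close Ashgrove (overflow 20)
  30÷1 = 30 each, +1 to first 0

Closure order: Cedarfen, Elkhorn, Ashgrove
Last habitat: Juniper with 56 animals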